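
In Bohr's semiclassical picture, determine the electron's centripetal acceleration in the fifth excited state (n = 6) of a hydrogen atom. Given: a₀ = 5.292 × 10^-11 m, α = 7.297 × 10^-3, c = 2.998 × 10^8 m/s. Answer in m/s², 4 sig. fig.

r = n²a₀/Z = 1.905 × 10^-9 m, v = Zαc/n = 3.646 × 10^5 m/s
a = v²/r = (3.646 × 10^5)² / 1.905 × 10^-9 = 6.978 × 10^19 m/s²

6.978 × 10^19 m/s²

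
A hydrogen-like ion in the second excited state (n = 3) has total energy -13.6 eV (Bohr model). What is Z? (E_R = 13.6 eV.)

3

E_n = −E_R Z²/n² ⇒ Z² = −E_n n²/E_R = 13.6 × 3² / 13.6 ≈ 9.00
Z = 3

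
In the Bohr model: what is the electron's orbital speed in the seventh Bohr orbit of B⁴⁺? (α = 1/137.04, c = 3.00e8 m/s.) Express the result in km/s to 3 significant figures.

v_n = Zαc/n = 5 × 0.00730 × 3.00e8 / 7
    = 1560 km/s

1560 km/s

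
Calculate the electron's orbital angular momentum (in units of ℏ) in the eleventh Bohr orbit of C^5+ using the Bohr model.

L_n = nℏ, so L/ℏ = n = 11.

11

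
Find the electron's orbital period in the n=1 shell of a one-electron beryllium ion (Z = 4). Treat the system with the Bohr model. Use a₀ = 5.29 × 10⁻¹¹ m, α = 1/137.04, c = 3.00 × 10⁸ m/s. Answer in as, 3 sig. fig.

9.49 as

r = n²a₀/Z = 1²·5.29 × 10⁻¹¹/4 = 1.32 × 10⁻¹¹ m
v = Zαc/n = 4·0.00730·3.00 × 10⁸/1 = 8.76 × 10⁶ m/s
T = 2πr/v = 9.49 × 10⁻¹⁸ s = 9.49 as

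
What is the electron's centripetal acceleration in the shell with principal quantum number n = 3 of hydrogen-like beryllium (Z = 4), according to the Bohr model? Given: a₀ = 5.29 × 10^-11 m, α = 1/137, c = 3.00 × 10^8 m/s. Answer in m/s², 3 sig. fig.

7.16 × 10^22 m/s²

r = n²a₀/Z = 1.19 × 10^-10 m, v = Zαc/n = 2.92 × 10^6 m/s
a = v²/r = (2.92 × 10^6)² / 1.19 × 10^-10 = 7.16 × 10^22 m/s²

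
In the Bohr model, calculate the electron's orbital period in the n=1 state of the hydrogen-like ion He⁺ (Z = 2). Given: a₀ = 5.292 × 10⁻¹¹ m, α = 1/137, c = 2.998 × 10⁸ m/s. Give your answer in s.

3.799 × 10⁻¹⁷ s

r = n²a₀/Z = 1²·5.292 × 10⁻¹¹/2 = 2.646 × 10⁻¹¹ m
v = Zαc/n = 2·0.007299·2.998 × 10⁸/1 = 4.377 × 10⁶ m/s
T = 2πr/v = 3.799 × 10⁻¹⁷ s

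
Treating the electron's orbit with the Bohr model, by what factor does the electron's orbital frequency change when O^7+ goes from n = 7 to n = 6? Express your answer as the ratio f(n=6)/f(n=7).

343/216

f ∝ Z^2 · n^-3; with Z fixed, f ∝ n^-3.
f(n=6)/f(n=7) = (6/7)^-3 = 343/216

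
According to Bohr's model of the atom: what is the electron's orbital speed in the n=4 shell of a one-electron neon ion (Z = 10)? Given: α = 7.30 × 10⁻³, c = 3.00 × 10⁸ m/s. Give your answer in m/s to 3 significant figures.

5.47 × 10⁶ m/s

v_n = Zαc/n = 10 × 0.00730 × 3.00 × 10⁸ / 4
    = 5.47 × 10⁶ m/s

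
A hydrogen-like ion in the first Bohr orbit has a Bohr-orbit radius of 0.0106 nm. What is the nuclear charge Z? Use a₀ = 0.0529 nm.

r_n = n²a₀/Z ⇒ Z = n²a₀/r = 1² × 0.0529 / 0.0106 ≈ 4.99
Z = 5

5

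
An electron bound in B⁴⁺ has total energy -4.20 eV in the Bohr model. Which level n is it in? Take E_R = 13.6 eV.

9

E_n = −E_R Z²/n² ⇒ n² = E_R Z²/(−E_n) = 13.6 × 5² / 4.20 ≈ 80.95
n = 9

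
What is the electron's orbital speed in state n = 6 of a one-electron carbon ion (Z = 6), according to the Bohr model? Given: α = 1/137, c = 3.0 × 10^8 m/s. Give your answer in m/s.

2.2 × 10^6 m/s

v_n = Zαc/n = 6 × 0.0073 × 3.0 × 10^8 / 6
    = 2.2 × 10^6 m/s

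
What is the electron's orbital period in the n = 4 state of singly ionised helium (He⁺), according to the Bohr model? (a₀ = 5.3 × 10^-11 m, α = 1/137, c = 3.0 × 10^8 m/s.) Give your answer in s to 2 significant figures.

2.4 × 10^-15 s

r = n²a₀/Z = 4²·5.3 × 10^-11/2 = 4.2 × 10^-10 m
v = Zαc/n = 2·0.0073·3.0 × 10^8/4 = 1.1 × 10^6 m/s
T = 2πr/v = 2.4 × 10^-15 s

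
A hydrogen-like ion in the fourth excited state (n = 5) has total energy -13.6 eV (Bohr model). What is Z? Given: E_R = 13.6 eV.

E_n = −E_R Z²/n² ⇒ Z² = −E_n n²/E_R = 13.6 × 5² / 13.6 ≈ 25.00
Z = 5

5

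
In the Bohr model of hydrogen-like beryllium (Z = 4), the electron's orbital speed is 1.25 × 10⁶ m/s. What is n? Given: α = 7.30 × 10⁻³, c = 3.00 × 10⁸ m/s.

7

v_n = Zαc/n ⇒ n = Zαc/v = 4 × 0.00730 × 3.00 × 10⁸ / 1.25 × 10⁶ ≈ 7.01
n = 7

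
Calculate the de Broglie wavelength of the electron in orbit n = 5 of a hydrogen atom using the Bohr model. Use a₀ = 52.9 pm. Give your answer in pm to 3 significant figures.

1660 pm

The Bohr quantisation condition is nλ = 2πr_n.
r_n = n²a₀/Z = 1320 pm
λ = 2πr_n/n = 2π·1320/5 = 1660 pm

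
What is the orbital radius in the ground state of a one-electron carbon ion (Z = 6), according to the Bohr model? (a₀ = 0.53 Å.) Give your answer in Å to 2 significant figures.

0.088 Å

r_n = n²a₀/Z = 1² × 0.53 / 6
    = 1 × 0.53 / 6 = 0.088 Å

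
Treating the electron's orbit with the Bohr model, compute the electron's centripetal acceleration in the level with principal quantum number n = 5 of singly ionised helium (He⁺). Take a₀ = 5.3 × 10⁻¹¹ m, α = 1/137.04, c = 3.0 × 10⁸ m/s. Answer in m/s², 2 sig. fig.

1.2 × 10²¹ m/s²

r = n²a₀/Z = 6.6 × 10⁻¹⁰ m, v = Zαc/n = 8.8 × 10⁵ m/s
a = v²/r = (8.8 × 10⁵)² / 6.6 × 10⁻¹⁰ = 1.2 × 10²¹ m/s²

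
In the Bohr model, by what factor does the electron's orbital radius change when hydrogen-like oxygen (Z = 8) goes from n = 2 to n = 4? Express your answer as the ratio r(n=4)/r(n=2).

4

r ∝ Z^-1 · n^2; with Z fixed, r ∝ n^2.
r(n=4)/r(n=2) = (4/2)^2 = 4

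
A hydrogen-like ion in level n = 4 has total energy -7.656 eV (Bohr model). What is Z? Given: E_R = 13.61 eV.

E_n = −E_R Z²/n² ⇒ Z² = −E_n n²/E_R = 7.656 × 4² / 13.61 ≈ 9.00
Z = 3

3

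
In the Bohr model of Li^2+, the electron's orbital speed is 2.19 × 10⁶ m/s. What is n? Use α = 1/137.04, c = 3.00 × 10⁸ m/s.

3

v_n = Zαc/n ⇒ n = Zαc/v = 3 × 0.00730 × 3.00 × 10⁸ / 2.19 × 10⁶ ≈ 3.00
n = 3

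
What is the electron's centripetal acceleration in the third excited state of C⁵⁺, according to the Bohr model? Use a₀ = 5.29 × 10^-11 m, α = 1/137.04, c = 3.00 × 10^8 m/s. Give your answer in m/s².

7.64 × 10^22 m/s²

r = n²a₀/Z = 1.41 × 10^-10 m, v = Zαc/n = 3.28 × 10^6 m/s
a = v²/r = (3.28 × 10^6)² / 1.41 × 10^-10 = 7.64 × 10^22 m/s²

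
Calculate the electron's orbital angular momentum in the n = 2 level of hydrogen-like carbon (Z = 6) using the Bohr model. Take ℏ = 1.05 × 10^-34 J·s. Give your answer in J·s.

2.10 × 10^-34 J·s

L_n = nℏ = 2 × 1.05 × 10^-34 = 2.10 × 10^-34 J·s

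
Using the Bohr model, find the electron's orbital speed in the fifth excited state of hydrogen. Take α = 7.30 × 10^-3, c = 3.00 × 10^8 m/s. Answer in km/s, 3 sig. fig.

v_n = Zαc/n = 1 × 0.00730 × 3.00 × 10^8 / 6
    = 365 km/s

365 km/s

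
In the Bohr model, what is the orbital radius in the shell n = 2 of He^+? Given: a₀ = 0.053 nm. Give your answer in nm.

0.11 nm

r_n = n²a₀/Z = 2² × 0.053 / 2
    = 4 × 0.053 / 2 = 0.11 nm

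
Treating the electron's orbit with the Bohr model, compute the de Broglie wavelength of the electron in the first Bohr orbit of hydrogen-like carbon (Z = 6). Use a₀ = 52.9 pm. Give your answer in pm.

The Bohr quantisation condition is nλ = 2πr_n.
r_n = n²a₀/Z = 8.82 pm
λ = 2πr_n/n = 2π·8.82/1 = 55.4 pm

55.4 pm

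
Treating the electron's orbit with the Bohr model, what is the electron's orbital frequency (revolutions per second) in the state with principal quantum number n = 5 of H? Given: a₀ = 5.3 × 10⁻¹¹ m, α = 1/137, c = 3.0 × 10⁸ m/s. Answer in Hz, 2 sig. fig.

r = n²a₀/Z = 1.3 × 10⁻⁹ m, v = Zαc/n = 4.4 × 10⁵ m/s
f = v/(2πr) = 5.3 × 10¹³ Hz

5.3 × 10¹³ Hz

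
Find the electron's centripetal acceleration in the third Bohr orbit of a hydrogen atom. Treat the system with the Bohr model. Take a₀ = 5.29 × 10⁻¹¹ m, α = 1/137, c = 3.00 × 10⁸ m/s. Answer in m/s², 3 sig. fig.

r = n²a₀/Z = 4.76 × 10⁻¹⁰ m, v = Zαc/n = 7.30 × 10⁵ m/s
a = v²/r = (7.30 × 10⁵)² / 4.76 × 10⁻¹⁰ = 1.12 × 10²¹ m/s²

1.12 × 10²¹ m/s²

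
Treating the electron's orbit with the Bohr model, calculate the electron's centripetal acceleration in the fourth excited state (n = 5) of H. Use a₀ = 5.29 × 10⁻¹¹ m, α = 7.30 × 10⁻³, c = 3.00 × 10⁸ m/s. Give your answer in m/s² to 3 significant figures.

1.45 × 10²⁰ m/s²

r = n²a₀/Z = 1.32 × 10⁻⁹ m, v = Zαc/n = 4.38 × 10⁵ m/s
a = v²/r = (4.38 × 10⁵)² / 1.32 × 10⁻⁹ = 1.45 × 10²⁰ m/s²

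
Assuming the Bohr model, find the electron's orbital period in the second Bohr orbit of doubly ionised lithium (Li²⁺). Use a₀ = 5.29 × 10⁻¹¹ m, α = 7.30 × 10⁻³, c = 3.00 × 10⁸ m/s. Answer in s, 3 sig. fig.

r = n²a₀/Z = 2²·5.29 × 10⁻¹¹/3 = 7.05 × 10⁻¹¹ m
v = Zαc/n = 3·0.00730·3.00 × 10⁸/2 = 3.29 × 10⁶ m/s
T = 2πr/v = 1.35 × 10⁻¹⁶ s

1.35 × 10⁻¹⁶ s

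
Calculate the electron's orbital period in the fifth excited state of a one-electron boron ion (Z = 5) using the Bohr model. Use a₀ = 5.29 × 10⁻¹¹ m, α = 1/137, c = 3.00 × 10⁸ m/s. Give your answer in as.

r = n²a₀/Z = 6²·5.29 × 10⁻¹¹/5 = 3.81 × 10⁻¹⁰ m
v = Zαc/n = 5·0.00730·3.00 × 10⁸/6 = 1.82 × 10⁶ m/s
T = 2πr/v = 1.31 × 10⁻¹⁵ s = 1310 as

1310 as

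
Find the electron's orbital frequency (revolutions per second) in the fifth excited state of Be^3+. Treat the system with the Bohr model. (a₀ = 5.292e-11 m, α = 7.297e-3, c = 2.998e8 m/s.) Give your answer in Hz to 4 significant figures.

4.874e14 Hz

r = n²a₀/Z = 4.763e-10 m, v = Zαc/n = 1.458e6 m/s
f = v/(2πr) = 4.874e14 Hz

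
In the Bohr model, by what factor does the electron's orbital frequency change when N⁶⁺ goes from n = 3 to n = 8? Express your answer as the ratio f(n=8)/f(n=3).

f ∝ Z^2 · n^-3; with Z fixed, f ∝ n^-3.
f(n=8)/f(n=3) = (8/3)^-3 = 27/512

27/512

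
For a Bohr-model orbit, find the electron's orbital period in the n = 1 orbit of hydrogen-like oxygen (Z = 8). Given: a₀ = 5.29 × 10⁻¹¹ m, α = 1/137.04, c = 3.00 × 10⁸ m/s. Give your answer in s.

r = n²a₀/Z = 1²·5.29 × 10⁻¹¹/8 = 6.61 × 10⁻¹² m
v = Zαc/n = 8·0.00730·3.00 × 10⁸/1 = 1.75 × 10⁷ m/s
T = 2πr/v = 2.37 × 10⁻¹⁸ s

2.37 × 10⁻¹⁸ s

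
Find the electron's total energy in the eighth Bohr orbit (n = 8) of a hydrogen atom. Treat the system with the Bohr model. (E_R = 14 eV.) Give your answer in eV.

-0.22 eV

E_n = −E_R·Z²/n² = −14 × 1²/8² = -0.22 eV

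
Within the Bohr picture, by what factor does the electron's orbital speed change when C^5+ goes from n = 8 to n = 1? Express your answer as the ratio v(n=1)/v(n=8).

v ∝ Z^1 · n^-1; with Z fixed, v ∝ n^-1.
v(n=1)/v(n=8) = (1/8)^-1 = 8

8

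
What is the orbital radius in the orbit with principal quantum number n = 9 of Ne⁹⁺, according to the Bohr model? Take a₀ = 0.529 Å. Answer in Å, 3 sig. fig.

r_n = n²a₀/Z = 9² × 0.529 / 10
    = 81 × 0.529 / 10 = 4.28 Å

4.28 Å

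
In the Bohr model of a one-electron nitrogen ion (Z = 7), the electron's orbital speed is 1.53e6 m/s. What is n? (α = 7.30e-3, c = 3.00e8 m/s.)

10

v_n = Zαc/n ⇒ n = Zαc/v = 7 × 0.00730 × 3.00e8 / 1.53e6 ≈ 10.02
n = 10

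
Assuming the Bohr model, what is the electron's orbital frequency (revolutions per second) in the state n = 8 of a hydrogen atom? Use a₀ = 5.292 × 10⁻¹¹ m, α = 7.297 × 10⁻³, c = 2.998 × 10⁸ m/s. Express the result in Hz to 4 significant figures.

r = n²a₀/Z = 3.387 × 10⁻⁹ m, v = Zαc/n = 2.735 × 10⁵ m/s
f = v/(2πr) = 1.285 × 10¹³ Hz

1.285 × 10¹³ Hz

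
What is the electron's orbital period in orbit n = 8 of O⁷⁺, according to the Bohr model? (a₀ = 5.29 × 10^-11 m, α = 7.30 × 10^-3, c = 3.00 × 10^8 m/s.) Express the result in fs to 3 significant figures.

r = n²a₀/Z = 8²·5.29 × 10^-11/8 = 4.23 × 10^-10 m
v = Zαc/n = 8·0.00730·3.00 × 10^8/8 = 2.19 × 10^6 m/s
T = 2πr/v = 1.21 × 10^-15 s = 1.21 fs

1.21 fs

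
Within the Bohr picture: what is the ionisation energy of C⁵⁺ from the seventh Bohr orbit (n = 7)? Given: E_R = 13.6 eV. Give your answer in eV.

E_n = −E_R·Z²/n² = −13.6 × 6²/7² eV = -9.99 eV
Ionisation energy = −E_n = 9.99 eV

9.99 eV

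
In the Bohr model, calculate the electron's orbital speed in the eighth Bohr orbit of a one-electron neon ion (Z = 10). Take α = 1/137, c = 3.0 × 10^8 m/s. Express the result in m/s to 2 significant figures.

2.7 × 10^6 m/s

v_n = Zαc/n = 10 × 0.0073 × 3.0 × 10^8 / 8
    = 2.7 × 10^6 m/s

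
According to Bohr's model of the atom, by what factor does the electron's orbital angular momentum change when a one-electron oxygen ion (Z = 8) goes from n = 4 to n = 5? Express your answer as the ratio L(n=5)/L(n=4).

5/4

L = nℏ depends only on n, so L ∝ n.
L(n=5)/L(n=4) = (5/4)^1 = 5/4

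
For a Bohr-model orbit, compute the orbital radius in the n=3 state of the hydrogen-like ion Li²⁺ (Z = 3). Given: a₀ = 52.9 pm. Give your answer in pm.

159 pm

r_n = n²a₀/Z = 3² × 52.9 / 3
    = 9 × 52.9 / 3 = 159 pm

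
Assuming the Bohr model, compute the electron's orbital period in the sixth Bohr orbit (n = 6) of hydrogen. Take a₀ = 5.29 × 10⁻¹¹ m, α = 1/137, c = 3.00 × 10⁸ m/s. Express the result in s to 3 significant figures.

3.28 × 10⁻¹⁴ s

r = n²a₀/Z = 6²·5.29 × 10⁻¹¹/1 = 1.90 × 10⁻⁹ m
v = Zαc/n = 1·0.00730·3.00 × 10⁸/6 = 3.65 × 10⁵ m/s
T = 2πr/v = 3.28 × 10⁻¹⁴ s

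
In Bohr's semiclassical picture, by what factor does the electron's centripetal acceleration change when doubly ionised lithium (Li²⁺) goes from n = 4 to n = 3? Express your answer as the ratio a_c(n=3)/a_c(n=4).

a_c ∝ Z^3 · n^-4; with Z fixed, a_c ∝ n^-4.
a_c(n=3)/a_c(n=4) = (3/4)^-4 = 256/81

256/81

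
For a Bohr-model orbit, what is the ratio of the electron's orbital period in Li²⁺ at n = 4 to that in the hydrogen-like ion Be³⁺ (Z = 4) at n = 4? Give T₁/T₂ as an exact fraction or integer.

T ∝ Z^-2 · n^3
T₁/T₂ = (3/4)^-2 · (4/4)^3 = 16/9

16/9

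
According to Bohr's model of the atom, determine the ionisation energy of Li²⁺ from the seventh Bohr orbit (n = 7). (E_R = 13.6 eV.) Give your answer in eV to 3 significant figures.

2.50 eV

E_n = −E_R·Z²/n² = −13.6 × 3²/7² eV = -2.50 eV
Ionisation energy = −E_n = 2.50 eV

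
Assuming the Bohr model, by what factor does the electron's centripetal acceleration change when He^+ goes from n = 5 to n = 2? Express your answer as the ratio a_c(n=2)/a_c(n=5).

a_c ∝ Z^3 · n^-4; with Z fixed, a_c ∝ n^-4.
a_c(n=2)/a_c(n=5) = (2/5)^-4 = 625/16

625/16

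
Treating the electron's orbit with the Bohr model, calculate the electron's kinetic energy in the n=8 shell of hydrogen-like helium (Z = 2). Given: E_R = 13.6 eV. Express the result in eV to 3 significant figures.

For a Coulomb orbit the virial theorem gives K = −E_n.
E_n = −E_R·Z²/n², so K = E_R·Z²/n² = 13.6 × 2²/8² = 0.850 eV

0.850 eV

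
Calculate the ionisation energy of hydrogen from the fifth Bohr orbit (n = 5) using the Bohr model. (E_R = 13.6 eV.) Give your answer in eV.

0.544 eV

E_n = −E_R·Z²/n² = −13.6 × 1²/5² eV = -0.544 eV
Ionisation energy = −E_n = 0.544 eV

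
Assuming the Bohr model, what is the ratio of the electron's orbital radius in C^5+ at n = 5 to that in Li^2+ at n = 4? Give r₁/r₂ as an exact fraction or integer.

r ∝ Z^-1 · n^2
r₁/r₂ = (6/3)^-1 · (5/4)^2 = 25/32

25/32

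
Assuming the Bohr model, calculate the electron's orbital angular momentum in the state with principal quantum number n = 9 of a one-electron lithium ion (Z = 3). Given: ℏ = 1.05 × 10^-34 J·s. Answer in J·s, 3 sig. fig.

9.45 × 10^-34 J·s

L_n = nℏ = 9 × 1.05 × 10^-34 = 9.45 × 10^-34 J·s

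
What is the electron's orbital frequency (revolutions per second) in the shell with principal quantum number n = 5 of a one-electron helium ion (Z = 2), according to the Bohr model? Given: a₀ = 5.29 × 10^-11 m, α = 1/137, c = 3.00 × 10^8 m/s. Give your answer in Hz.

2.11 × 10^14 Hz

r = n²a₀/Z = 6.61 × 10^-10 m, v = Zαc/n = 8.76 × 10^5 m/s
f = v/(2πr) = 2.11 × 10^14 Hz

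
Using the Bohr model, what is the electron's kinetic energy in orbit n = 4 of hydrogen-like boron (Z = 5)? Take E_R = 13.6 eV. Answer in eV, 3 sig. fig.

21.2 eV

For a Coulomb orbit the virial theorem gives K = −E_n.
E_n = −E_R·Z²/n², so K = E_R·Z²/n² = 13.6 × 5²/4² = 21.2 eV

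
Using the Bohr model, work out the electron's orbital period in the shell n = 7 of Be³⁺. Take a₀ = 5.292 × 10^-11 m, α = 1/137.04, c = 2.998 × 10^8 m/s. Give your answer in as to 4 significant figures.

3258 as

r = n²a₀/Z = 7²·5.292 × 10^-11/4 = 6.483 × 10^-10 m
v = Zαc/n = 4·0.007297·2.998 × 10^8/7 = 1.250 × 10^6 m/s
T = 2πr/v = 3.258 × 10^-15 s = 3258 as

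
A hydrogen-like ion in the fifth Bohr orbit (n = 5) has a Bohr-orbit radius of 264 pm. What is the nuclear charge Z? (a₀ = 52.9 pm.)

r_n = n²a₀/Z ⇒ Z = n²a₀/r = 5² × 52.9 / 264 ≈ 5.01
Z = 5

5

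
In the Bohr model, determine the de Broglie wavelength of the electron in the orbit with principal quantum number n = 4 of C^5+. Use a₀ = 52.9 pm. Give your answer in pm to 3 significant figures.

The Bohr quantisation condition is nλ = 2πr_n.
r_n = n²a₀/Z = 141 pm
λ = 2πr_n/n = 2π·141/4 = 222 pm

222 pm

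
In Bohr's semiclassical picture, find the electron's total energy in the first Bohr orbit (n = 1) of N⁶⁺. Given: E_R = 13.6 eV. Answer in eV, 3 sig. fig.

-666 eV

E_n = −E_R·Z²/n² = −13.6 × 7²/1² = -666 eV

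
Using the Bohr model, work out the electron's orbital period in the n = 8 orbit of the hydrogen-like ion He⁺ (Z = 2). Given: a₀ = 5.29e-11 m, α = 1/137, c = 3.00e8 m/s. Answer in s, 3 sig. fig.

r = n²a₀/Z = 8²·5.29e-11/2 = 1.69e-9 m
v = Zαc/n = 2·0.00730·3.00e8/8 = 5.47e5 m/s
T = 2πr/v = 1.94e-14 s

1.94e-14 s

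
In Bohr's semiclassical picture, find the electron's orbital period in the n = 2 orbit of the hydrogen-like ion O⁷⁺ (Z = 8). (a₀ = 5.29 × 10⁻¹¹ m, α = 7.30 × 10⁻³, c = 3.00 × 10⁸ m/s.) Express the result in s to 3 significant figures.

r = n²a₀/Z = 2²·5.29 × 10⁻¹¹/8 = 2.65 × 10⁻¹¹ m
v = Zαc/n = 8·0.00730·3.00 × 10⁸/2 = 8.76 × 10⁶ m/s
T = 2πr/v = 1.90 × 10⁻¹⁷ s

1.90 × 10⁻¹⁷ s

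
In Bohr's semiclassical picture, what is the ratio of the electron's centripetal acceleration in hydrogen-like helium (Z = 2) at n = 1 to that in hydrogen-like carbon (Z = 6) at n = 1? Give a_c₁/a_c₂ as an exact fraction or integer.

a_c ∝ Z^3 · n^-4
a_c₁/a_c₂ = (2/6)^3 · (1/1)^-4 = 1/27

1/27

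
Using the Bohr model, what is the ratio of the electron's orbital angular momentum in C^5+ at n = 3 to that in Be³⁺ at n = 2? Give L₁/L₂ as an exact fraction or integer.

L = nℏ is independent of Z.
L₁/L₂ = n₁/n₂ = 3/2 = 3/2

3/2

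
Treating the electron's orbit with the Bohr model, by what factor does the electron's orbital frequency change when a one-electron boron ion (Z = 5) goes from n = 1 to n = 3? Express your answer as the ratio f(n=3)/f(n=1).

1/27

f ∝ Z^2 · n^-3; with Z fixed, f ∝ n^-3.
f(n=3)/f(n=1) = (3/1)^-3 = 1/27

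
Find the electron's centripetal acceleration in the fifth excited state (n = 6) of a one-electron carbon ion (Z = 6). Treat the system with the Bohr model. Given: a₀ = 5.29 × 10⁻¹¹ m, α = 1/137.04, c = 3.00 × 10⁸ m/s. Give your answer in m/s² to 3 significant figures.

1.51 × 10²² m/s²

r = n²a₀/Z = 3.17 × 10⁻¹⁰ m, v = Zαc/n = 2.19 × 10⁶ m/s
a = v²/r = (2.19 × 10⁶)² / 3.17 × 10⁻¹⁰ = 1.51 × 10²² m/s²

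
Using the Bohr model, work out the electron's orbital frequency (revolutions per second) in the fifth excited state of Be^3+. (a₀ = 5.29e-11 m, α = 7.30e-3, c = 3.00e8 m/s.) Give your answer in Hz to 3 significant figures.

4.88e14 Hz

r = n²a₀/Z = 4.76e-10 m, v = Zαc/n = 1.46e6 m/s
f = v/(2πr) = 4.88e14 Hz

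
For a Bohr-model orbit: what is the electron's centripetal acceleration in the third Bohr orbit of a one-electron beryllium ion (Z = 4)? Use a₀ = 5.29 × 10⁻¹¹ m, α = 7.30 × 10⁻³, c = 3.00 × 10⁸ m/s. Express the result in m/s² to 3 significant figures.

r = n²a₀/Z = 1.19 × 10⁻¹⁰ m, v = Zαc/n = 2.92 × 10⁶ m/s
a = v²/r = (2.92 × 10⁶)² / 1.19 × 10⁻¹⁰ = 7.16 × 10²² m/s²

7.16 × 10²² m/s²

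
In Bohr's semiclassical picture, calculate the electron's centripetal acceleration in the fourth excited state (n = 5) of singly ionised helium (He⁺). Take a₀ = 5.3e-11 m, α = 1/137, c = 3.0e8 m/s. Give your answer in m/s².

r = n²a₀/Z = 6.6e-10 m, v = Zαc/n = 8.8e5 m/s
a = v²/r = (8.8e5)² / 6.6e-10 = 1.2e21 m/s²

1.2e21 m/s²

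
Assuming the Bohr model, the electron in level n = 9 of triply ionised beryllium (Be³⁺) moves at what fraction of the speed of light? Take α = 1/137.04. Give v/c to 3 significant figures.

0.00324

v_n = Zαc/n, so v/c = Zα/n = 4 × 0.00730 / 9 = 0.00324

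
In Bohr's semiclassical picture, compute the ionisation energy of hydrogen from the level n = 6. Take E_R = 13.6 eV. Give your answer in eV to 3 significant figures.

0.378 eV

E_n = −E_R·Z²/n² = −13.6 × 1²/6² eV = -0.378 eV
Ionisation energy = −E_n = 0.378 eV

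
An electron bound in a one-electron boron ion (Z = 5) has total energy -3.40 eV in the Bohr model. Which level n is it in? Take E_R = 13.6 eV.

E_n = −E_R Z²/n² ⇒ n² = E_R Z²/(−E_n) = 13.6 × 5² / 3.40 ≈ 100.00
n = 10

10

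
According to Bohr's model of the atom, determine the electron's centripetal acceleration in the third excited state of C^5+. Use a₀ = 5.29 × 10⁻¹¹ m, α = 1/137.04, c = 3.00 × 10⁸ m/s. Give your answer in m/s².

r = n²a₀/Z = 1.41 × 10⁻¹⁰ m, v = Zαc/n = 3.28 × 10⁶ m/s
a = v²/r = (3.28 × 10⁶)² / 1.41 × 10⁻¹⁰ = 7.64 × 10²² m/s²

7.64 × 10²² m/s²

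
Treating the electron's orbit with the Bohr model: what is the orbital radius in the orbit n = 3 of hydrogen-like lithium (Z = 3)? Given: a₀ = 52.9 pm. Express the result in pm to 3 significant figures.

r_n = n²a₀/Z = 3² × 52.9 / 3
    = 9 × 52.9 / 3 = 159 pm

159 pm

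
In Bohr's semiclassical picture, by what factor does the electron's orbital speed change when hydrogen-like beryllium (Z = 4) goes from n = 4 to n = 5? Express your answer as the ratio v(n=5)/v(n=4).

4/5

v ∝ Z^1 · n^-1; with Z fixed, v ∝ n^-1.
v(n=5)/v(n=4) = (5/4)^-1 = 4/5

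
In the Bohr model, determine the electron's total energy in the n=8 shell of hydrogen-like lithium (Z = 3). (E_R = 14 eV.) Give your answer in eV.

E_n = −E_R·Z²/n² = −14 × 3²/8² = -2.0 eV

-2.0 eV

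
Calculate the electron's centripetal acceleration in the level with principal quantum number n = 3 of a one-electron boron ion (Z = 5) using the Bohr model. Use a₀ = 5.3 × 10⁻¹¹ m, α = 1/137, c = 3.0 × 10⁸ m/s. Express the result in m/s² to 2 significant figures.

r = n²a₀/Z = 9.5 × 10⁻¹¹ m, v = Zαc/n = 3.6 × 10⁶ m/s
a = v²/r = (3.6 × 10⁶)² / 9.5 × 10⁻¹¹ = 1.4 × 10²³ m/s²

1.4 × 10²³ m/s²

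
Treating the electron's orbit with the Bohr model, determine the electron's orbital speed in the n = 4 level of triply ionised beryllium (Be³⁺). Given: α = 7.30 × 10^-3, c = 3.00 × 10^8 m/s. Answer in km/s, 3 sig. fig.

2190 km/s

v_n = Zαc/n = 4 × 0.00730 × 3.00 × 10^8 / 4
    = 2190 km/s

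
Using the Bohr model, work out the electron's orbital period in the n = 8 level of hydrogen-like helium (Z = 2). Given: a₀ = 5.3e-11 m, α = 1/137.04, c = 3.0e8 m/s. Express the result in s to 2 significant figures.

r = n²a₀/Z = 8²·5.3e-11/2 = 1.7e-9 m
v = Zαc/n = 2·0.0073·3.0e8/8 = 5.5e5 m/s
T = 2πr/v = 1.9e-14 s

1.9e-14 s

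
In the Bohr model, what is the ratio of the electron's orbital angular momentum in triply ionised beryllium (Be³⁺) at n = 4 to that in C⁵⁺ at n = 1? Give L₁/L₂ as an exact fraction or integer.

4

L = nℏ is independent of Z.
L₁/L₂ = n₁/n₂ = 4/1 = 4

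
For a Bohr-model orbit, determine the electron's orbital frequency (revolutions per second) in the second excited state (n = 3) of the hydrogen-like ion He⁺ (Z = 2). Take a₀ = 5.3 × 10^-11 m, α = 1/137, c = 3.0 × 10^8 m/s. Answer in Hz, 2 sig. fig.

9.7 × 10^14 Hz

r = n²a₀/Z = 2.4 × 10^-10 m, v = Zαc/n = 1.5 × 10^6 m/s
f = v/(2πr) = 9.7 × 10^14 Hz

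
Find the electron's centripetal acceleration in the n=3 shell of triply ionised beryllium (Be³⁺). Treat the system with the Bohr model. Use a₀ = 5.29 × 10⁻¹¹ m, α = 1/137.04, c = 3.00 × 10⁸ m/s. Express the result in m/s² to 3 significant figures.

r = n²a₀/Z = 1.19 × 10⁻¹⁰ m, v = Zαc/n = 2.92 × 10⁶ m/s
a = v²/r = (2.92 × 10⁶)² / 1.19 × 10⁻¹⁰ = 7.16 × 10²² m/s²

7.16 × 10²² m/s²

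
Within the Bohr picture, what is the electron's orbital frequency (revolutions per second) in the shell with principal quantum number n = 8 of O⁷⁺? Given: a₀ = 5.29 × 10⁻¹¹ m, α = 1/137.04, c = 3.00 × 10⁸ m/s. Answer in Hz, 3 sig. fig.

r = n²a₀/Z = 4.23 × 10⁻¹⁰ m, v = Zαc/n = 2.19 × 10⁶ m/s
f = v/(2πr) = 8.23 × 10¹⁴ Hz

8.23 × 10¹⁴ Hz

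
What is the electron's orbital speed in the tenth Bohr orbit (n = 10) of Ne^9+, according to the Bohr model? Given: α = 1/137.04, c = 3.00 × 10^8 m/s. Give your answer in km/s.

v_n = Zαc/n = 10 × 0.00730 × 3.00 × 10^8 / 10
    = 2190 km/s

2190 km/s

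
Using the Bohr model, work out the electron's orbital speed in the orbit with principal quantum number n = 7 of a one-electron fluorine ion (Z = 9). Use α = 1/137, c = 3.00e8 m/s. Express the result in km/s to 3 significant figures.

v_n = Zαc/n = 9 × 0.00730 × 3.00e8 / 7
    = 2820 km/s

2820 km/s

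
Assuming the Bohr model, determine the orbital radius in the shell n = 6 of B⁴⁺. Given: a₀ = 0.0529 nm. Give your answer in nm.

r_n = n²a₀/Z = 6² × 0.0529 / 5
    = 36 × 0.0529 / 5 = 0.381 nm

0.381 nm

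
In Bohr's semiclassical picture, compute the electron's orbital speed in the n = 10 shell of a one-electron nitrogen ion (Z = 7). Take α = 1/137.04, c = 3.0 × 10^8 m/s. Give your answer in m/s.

v_n = Zαc/n = 7 × 0.0073 × 3.0 × 10^8 / 10
    = 1.5 × 10^6 m/s

1.5 × 10^6 m/s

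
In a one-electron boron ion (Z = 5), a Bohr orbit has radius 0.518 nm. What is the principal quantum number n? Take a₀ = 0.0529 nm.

r_n = n²a₀/Z ⇒ n² = rZ/a₀ = 0.518 × 5 / 0.0529 ≈ 48.96
n = 7

7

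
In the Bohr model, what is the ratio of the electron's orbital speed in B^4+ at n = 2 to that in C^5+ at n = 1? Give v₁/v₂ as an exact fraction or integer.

5/12

v ∝ Z^1 · n^-1
v₁/v₂ = (5/6)^1 · (2/1)^-1 = 5/12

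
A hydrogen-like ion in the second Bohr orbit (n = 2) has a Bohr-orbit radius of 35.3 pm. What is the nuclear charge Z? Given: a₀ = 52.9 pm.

r_n = n²a₀/Z ⇒ Z = n²a₀/r = 2² × 52.9 / 35.3 ≈ 5.99
Z = 6

6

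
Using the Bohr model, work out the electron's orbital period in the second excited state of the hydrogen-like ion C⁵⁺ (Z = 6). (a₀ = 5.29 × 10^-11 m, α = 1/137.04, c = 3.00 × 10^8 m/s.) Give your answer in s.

1.14 × 10^-16 s

r = n²a₀/Z = 3²·5.29 × 10^-11/6 = 7.94 × 10^-11 m
v = Zαc/n = 6·0.00730·3.00 × 10^8/3 = 4.38 × 10^6 m/s
T = 2πr/v = 1.14 × 10^-16 s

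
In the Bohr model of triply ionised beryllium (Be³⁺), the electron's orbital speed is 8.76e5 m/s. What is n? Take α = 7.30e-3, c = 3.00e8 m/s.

v_n = Zαc/n ⇒ n = Zαc/v = 4 × 0.00730 × 3.00e8 / 8.76e5 ≈ 10.00
n = 10

10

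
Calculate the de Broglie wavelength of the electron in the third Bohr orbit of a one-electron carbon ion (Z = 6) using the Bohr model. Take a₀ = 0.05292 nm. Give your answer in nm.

0.1663 nm

The Bohr quantisation condition is nλ = 2πr_n.
r_n = n²a₀/Z = 0.07938 nm
λ = 2πr_n/n = 2π·0.07938/3 = 0.1663 nm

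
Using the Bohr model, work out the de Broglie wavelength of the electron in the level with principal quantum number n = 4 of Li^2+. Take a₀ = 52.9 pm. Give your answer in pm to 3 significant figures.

The Bohr quantisation condition is nλ = 2πr_n.
r_n = n²a₀/Z = 282 pm
λ = 2πr_n/n = 2π·282/4 = 443 pm

443 pm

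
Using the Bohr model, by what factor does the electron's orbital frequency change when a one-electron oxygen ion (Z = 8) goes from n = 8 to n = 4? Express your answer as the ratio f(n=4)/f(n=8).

f ∝ Z^2 · n^-3; with Z fixed, f ∝ n^-3.
f(n=4)/f(n=8) = (4/8)^-3 = 8

8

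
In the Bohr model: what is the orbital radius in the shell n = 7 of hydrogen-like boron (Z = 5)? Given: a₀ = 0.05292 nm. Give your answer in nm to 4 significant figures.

r_n = n²a₀/Z = 7² × 0.05292 / 5
    = 49 × 0.05292 / 5 = 0.5186 nm

0.5186 nm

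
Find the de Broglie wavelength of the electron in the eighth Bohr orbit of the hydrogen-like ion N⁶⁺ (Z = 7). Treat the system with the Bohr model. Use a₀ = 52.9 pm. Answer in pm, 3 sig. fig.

The Bohr quantisation condition is nλ = 2πr_n.
r_n = n²a₀/Z = 484 pm
λ = 2πr_n/n = 2π·484/8 = 380 pm

380 pm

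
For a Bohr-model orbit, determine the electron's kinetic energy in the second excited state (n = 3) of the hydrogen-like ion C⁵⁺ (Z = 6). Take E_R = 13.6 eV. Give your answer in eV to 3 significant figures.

For a Coulomb orbit the virial theorem gives K = −E_n.
E_n = −E_R·Z²/n², so K = E_R·Z²/n² = 13.6 × 6²/3² = 54.4 eV

54.4 eV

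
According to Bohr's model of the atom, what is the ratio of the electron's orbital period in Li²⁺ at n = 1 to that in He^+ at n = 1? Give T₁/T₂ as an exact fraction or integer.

T ∝ Z^-2 · n^3
T₁/T₂ = (3/2)^-2 · (1/1)^3 = 4/9

4/9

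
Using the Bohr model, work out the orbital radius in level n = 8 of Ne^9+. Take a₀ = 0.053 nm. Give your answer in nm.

0.34 nm

r_n = n²a₀/Z = 8² × 0.053 / 10
    = 64 × 0.053 / 10 = 0.34 nm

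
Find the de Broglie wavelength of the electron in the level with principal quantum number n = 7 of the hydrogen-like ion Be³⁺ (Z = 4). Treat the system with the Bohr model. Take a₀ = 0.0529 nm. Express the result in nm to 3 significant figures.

The Bohr quantisation condition is nλ = 2πr_n.
r_n = n²a₀/Z = 0.648 nm
λ = 2πr_n/n = 2π·0.648/7 = 0.582 nm

0.582 nm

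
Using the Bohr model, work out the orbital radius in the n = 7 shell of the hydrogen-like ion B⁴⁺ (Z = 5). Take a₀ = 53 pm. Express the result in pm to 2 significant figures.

r_n = n²a₀/Z = 7² × 53 / 5
    = 49 × 53 / 5 = 520 pm

520 pm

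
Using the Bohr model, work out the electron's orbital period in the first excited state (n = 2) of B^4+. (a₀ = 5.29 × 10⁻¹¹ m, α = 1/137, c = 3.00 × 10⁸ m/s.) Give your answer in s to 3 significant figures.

r = n²a₀/Z = 2²·5.29 × 10⁻¹¹/5 = 4.23 × 10⁻¹¹ m
v = Zαc/n = 5·0.00730·3.00 × 10⁸/2 = 5.47 × 10⁶ m/s
T = 2πr/v = 4.86 × 10⁻¹⁷ s

4.86 × 10⁻¹⁷ s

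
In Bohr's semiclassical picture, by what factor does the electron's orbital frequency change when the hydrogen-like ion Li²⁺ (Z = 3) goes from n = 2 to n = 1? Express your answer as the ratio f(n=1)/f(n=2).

8

f ∝ Z^2 · n^-3; with Z fixed, f ∝ n^-3.
f(n=1)/f(n=2) = (1/2)^-3 = 8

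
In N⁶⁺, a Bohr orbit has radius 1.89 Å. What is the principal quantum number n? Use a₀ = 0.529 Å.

r_n = n²a₀/Z ⇒ n² = rZ/a₀ = 1.89 × 7 / 0.529 ≈ 25.01
n = 5

5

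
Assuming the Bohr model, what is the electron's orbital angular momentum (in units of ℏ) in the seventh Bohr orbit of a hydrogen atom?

L_n = nℏ, so L/ℏ = n = 7.

7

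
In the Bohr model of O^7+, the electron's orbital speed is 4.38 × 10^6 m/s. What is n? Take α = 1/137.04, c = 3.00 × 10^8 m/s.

4

v_n = Zαc/n ⇒ n = Zαc/v = 8 × 0.00730 × 3.00 × 10^8 / 4.38 × 10^6 ≈ 4.00
n = 4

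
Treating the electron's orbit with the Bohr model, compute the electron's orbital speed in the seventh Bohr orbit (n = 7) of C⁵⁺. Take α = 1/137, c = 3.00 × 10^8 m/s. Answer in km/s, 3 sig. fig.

1880 km/s

v_n = Zαc/n = 6 × 0.00730 × 3.00 × 10^8 / 7
    = 1880 km/s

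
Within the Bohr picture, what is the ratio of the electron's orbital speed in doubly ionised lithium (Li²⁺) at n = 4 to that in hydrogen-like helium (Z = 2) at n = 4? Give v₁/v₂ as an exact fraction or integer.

v ∝ Z^1 · n^-1
v₁/v₂ = (3/2)^1 · (4/4)^-1 = 3/2

3/2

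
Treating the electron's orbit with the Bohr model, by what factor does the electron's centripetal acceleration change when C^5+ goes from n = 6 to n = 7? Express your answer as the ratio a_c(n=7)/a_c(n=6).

a_c ∝ Z^3 · n^-4; with Z fixed, a_c ∝ n^-4.
a_c(n=7)/a_c(n=6) = (7/6)^-4 = 1296/2401

1296/2401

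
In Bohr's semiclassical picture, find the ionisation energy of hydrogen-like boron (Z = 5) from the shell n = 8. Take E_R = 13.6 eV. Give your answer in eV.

5.31 eV

E_n = −E_R·Z²/n² = −13.6 × 5²/8² eV = -5.31 eV
Ionisation energy = −E_n = 5.31 eV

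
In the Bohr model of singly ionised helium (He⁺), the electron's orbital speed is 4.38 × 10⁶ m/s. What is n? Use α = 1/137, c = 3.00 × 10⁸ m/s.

1

v_n = Zαc/n ⇒ n = Zαc/v = 2 × 0.00730 × 3.00 × 10⁸ / 4.38 × 10⁶ ≈ 1.00
n = 1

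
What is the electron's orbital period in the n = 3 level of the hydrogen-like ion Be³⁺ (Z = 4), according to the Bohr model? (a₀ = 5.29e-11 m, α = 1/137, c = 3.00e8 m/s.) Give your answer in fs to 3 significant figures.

r = n²a₀/Z = 3²·5.29e-11/4 = 1.19e-10 m
v = Zαc/n = 4·0.00730·3.00e8/3 = 2.92e6 m/s
T = 2πr/v = 2.56e-16 s = 0.256 fs

0.256 fs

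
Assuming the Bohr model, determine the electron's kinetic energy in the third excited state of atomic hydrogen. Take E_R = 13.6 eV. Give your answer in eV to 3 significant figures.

For a Coulomb orbit the virial theorem gives K = −E_n.
E_n = −E_R·Z²/n², so K = E_R·Z²/n² = 13.6 × 1²/4² = 0.850 eV

0.850 eV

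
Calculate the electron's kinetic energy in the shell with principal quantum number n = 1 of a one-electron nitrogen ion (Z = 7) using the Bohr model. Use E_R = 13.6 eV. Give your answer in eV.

For a Coulomb orbit the virial theorem gives K = −E_n.
E_n = −E_R·Z²/n², so K = E_R·Z²/n² = 13.6 × 7²/1² = 666 eV

666 eV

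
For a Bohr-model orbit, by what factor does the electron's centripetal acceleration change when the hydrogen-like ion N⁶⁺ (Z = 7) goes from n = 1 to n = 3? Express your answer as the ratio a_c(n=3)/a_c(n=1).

1/81

a_c ∝ Z^3 · n^-4; with Z fixed, a_c ∝ n^-4.
a_c(n=3)/a_c(n=1) = (3/1)^-4 = 1/81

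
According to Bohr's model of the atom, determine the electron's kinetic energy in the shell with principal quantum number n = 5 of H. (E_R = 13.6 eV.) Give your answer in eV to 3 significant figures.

For a Coulomb orbit the virial theorem gives K = −E_n.
E_n = −E_R·Z²/n², so K = E_R·Z²/n² = 13.6 × 1²/5² = 0.544 eV

0.544 eV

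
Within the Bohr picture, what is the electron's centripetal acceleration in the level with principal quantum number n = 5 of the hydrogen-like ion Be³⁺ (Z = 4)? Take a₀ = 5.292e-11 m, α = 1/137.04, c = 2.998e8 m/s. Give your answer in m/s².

9.261e21 m/s²

r = n²a₀/Z = 3.308e-10 m, v = Zαc/n = 1.750e6 m/s
a = v²/r = (1.750e6)² / 3.308e-10 = 9.261e21 m/s²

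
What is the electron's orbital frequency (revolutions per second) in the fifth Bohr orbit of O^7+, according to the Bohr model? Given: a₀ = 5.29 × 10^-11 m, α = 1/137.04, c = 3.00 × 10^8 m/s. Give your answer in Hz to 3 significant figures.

r = n²a₀/Z = 1.65 × 10^-10 m, v = Zαc/n = 3.50 × 10^6 m/s
f = v/(2πr) = 3.37 × 10^15 Hz

3.37 × 10^15 Hz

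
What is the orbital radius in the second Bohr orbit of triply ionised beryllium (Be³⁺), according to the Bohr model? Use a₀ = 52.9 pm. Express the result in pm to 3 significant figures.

r_n = n²a₀/Z = 2² × 52.9 / 4
    = 4 × 52.9 / 4 = 52.9 pm

52.9 pm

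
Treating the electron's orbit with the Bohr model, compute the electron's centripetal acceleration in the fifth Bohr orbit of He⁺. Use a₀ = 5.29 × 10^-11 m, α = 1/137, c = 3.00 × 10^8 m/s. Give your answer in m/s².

r = n²a₀/Z = 6.61 × 10^-10 m, v = Zαc/n = 8.76 × 10^5 m/s
a = v²/r = (8.76 × 10^5)² / 6.61 × 10^-10 = 1.16 × 10^21 m/s²

1.16 × 10^21 m/s²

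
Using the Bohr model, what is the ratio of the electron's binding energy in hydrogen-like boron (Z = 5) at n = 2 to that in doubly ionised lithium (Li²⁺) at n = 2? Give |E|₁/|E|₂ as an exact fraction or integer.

|E| ∝ Z^2 · n^-2
|E|₁/|E|₂ = (5/3)^2 · (2/2)^-2 = 25/9

25/9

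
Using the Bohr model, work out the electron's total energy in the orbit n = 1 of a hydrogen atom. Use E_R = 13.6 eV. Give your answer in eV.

-13.6 eV

E_n = −E_R·Z²/n² = −13.6 × 1²/1² = -13.6 eV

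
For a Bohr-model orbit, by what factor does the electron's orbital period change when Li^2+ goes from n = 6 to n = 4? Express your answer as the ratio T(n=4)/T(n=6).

T ∝ Z^-2 · n^3; with Z fixed, T ∝ n^3.
T(n=4)/T(n=6) = (4/6)^3 = 8/27

8/27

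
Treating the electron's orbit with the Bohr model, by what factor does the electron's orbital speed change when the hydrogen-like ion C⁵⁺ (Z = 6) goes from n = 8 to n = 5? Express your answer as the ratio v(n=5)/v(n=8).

v ∝ Z^1 · n^-1; with Z fixed, v ∝ n^-1.
v(n=5)/v(n=8) = (5/8)^-1 = 8/5

8/5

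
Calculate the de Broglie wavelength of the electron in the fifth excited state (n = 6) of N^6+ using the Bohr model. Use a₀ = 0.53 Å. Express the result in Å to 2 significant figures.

2.9 Å

The Bohr quantisation condition is nλ = 2πr_n.
r_n = n²a₀/Z = 2.7 Å
λ = 2πr_n/n = 2π·2.7/6 = 2.9 Å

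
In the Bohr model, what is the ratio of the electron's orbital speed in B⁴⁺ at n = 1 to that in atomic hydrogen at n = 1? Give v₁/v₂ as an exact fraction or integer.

v ∝ Z^1 · n^-1
v₁/v₂ = (5/1)^1 · (1/1)^-1 = 5

5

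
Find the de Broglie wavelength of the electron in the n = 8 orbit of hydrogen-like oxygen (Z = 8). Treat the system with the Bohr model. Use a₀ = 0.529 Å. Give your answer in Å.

The Bohr quantisation condition is nλ = 2πr_n.
r_n = n²a₀/Z = 4.23 Å
λ = 2πr_n/n = 2π·4.23/8 = 3.32 Å

3.32 Å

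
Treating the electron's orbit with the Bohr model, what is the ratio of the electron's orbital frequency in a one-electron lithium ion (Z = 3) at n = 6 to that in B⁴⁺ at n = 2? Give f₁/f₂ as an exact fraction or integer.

f ∝ Z^2 · n^-3
f₁/f₂ = (3/5)^2 · (6/2)^-3 = 1/75

1/75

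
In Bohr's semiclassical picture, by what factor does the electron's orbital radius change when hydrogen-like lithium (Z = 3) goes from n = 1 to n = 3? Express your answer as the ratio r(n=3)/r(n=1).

r ∝ Z^-1 · n^2; with Z fixed, r ∝ n^2.
r(n=3)/r(n=1) = (3/1)^2 = 9

9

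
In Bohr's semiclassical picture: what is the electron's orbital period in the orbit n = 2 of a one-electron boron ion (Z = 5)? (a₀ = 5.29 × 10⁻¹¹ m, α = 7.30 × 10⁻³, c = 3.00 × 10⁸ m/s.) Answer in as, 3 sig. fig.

r = n²a₀/Z = 2²·5.29 × 10⁻¹¹/5 = 4.23 × 10⁻¹¹ m
v = Zαc/n = 5·0.00730·3.00 × 10⁸/2 = 5.47 × 10⁶ m/s
T = 2πr/v = 4.86 × 10⁻¹⁷ s = 48.6 as

48.6 as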